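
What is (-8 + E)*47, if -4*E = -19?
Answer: -611/4 ≈ -152.75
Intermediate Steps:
E = 19/4 (E = -¼*(-19) = 19/4 ≈ 4.7500)
(-8 + E)*47 = (-8 + 19/4)*47 = -13/4*47 = -611/4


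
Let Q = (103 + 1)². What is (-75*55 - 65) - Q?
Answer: -15006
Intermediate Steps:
Q = 10816 (Q = 104² = 10816)
(-75*55 - 65) - Q = (-75*55 - 65) - 1*10816 = (-4125 - 65) - 10816 = -4190 - 10816 = -15006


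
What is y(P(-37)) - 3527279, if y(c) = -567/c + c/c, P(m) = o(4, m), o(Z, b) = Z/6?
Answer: -7056257/2 ≈ -3.5281e+6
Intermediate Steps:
o(Z, b) = Z/6 (o(Z, b) = Z*(⅙) = Z/6)
P(m) = ⅔ (P(m) = (⅙)*4 = ⅔)
y(c) = 1 - 567/c (y(c) = -567/c + 1 = 1 - 567/c)
y(P(-37)) - 3527279 = (-567 + ⅔)/(⅔) - 3527279 = (3/2)*(-1699/3) - 3527279 = -1699/2 - 3527279 = -7056257/2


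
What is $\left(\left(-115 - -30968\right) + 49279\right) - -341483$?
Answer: $421615$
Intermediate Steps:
$\left(\left(-115 - -30968\right) + 49279\right) - -341483 = \left(\left(-115 + 30968\right) + 49279\right) + 341483 = \left(30853 + 49279\right) + 341483 = 80132 + 341483 = 421615$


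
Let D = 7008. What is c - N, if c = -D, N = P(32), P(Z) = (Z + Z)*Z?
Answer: -9056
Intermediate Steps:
P(Z) = 2*Z² (P(Z) = (2*Z)*Z = 2*Z²)
N = 2048 (N = 2*32² = 2*1024 = 2048)
c = -7008 (c = -1*7008 = -7008)
c - N = -7008 - 1*2048 = -7008 - 2048 = -9056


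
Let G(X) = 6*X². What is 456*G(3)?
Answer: 24624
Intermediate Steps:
456*G(3) = 456*(6*3²) = 456*(6*9) = 456*54 = 24624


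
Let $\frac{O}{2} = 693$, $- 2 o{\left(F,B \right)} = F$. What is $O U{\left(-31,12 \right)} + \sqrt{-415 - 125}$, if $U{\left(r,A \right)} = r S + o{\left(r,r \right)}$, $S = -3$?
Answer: $150381 + 6 i \sqrt{15} \approx 1.5038 \cdot 10^{5} + 23.238 i$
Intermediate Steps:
$o{\left(F,B \right)} = - \frac{F}{2}$
$U{\left(r,A \right)} = - \frac{7 r}{2}$ ($U{\left(r,A \right)} = r \left(-3\right) - \frac{r}{2} = - 3 r - \frac{r}{2} = - \frac{7 r}{2}$)
$O = 1386$ ($O = 2 \cdot 693 = 1386$)
$O U{\left(-31,12 \right)} + \sqrt{-415 - 125} = 1386 \left(\left(- \frac{7}{2}\right) \left(-31\right)\right) + \sqrt{-415 - 125} = 1386 \cdot \frac{217}{2} + \sqrt{-540} = 150381 + 6 i \sqrt{15}$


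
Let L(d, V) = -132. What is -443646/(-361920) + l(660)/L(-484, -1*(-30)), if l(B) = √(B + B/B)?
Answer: 73941/60320 - √661/132 ≈ 1.0310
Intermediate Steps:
l(B) = √(1 + B) (l(B) = √(B + 1) = √(1 + B))
-443646/(-361920) + l(660)/L(-484, -1*(-30)) = -443646/(-361920) + √(1 + 660)/(-132) = -443646*(-1/361920) + √661*(-1/132) = 73941/60320 - √661/132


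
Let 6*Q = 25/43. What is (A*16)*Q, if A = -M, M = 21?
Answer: -1400/43 ≈ -32.558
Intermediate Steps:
A = -21 (A = -1*21 = -21)
Q = 25/258 (Q = (25/43)/6 = (25*(1/43))/6 = (⅙)*(25/43) = 25/258 ≈ 0.096899)
(A*16)*Q = -21*16*(25/258) = -336*25/258 = -1400/43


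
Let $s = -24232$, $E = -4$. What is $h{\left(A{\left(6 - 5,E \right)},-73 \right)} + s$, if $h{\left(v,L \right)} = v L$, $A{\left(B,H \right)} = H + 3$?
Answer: $-24159$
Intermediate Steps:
$A{\left(B,H \right)} = 3 + H$
$h{\left(v,L \right)} = L v$
$h{\left(A{\left(6 - 5,E \right)},-73 \right)} + s = - 73 \left(3 - 4\right) - 24232 = \left(-73\right) \left(-1\right) - 24232 = 73 - 24232 = -24159$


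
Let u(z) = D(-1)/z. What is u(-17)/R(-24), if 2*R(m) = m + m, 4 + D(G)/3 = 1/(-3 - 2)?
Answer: -21/680 ≈ -0.030882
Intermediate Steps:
D(G) = -63/5 (D(G) = -12 + 3/(-3 - 2) = -12 + 3/(-5) = -12 + 3*(-1/5) = -12 - 3/5 = -63/5)
R(m) = m (R(m) = (m + m)/2 = (2*m)/2 = m)
u(z) = -63/(5*z)
u(-17)/R(-24) = -63/5/(-17)/(-24) = -63/5*(-1/17)*(-1/24) = (63/85)*(-1/24) = -21/680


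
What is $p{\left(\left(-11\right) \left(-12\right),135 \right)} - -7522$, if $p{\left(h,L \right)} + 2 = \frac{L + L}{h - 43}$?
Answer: $\frac{669550}{89} \approx 7523.0$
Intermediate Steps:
$p{\left(h,L \right)} = -2 + \frac{2 L}{-43 + h}$ ($p{\left(h,L \right)} = -2 + \frac{L + L}{h - 43} = -2 + \frac{2 L}{-43 + h}$)
$p{\left(\left(-11\right) \left(-12\right),135 \right)} - -7522 = \frac{2 \left(43 + 135 - \left(-11\right) \left(-12\right)\right)}{-43 - -132} - -7522 = \frac{2 \left(43 + 135 - 132\right)}{-43 + 132} + 7522 = \frac{2 \left(43 + 135 - 132\right)}{89} + 7522 = 2 \cdot \frac{1}{89} \cdot 46 + 7522 = \frac{92}{89} + 7522 = \frac{669550}{89}$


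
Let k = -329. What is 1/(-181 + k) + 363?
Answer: 185129/510 ≈ 363.00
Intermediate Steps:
1/(-181 + k) + 363 = 1/(-181 - 329) + 363 = 1/(-510) + 363 = -1/510 + 363 = 185129/510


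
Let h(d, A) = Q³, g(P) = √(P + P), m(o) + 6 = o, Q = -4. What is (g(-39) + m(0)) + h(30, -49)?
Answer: -70 + I*√78 ≈ -70.0 + 8.8318*I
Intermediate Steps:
m(o) = -6 + o
g(P) = √2*√P (g(P) = √(2*P) = √2*√P)
h(d, A) = -64 (h(d, A) = (-4)³ = -64)
(g(-39) + m(0)) + h(30, -49) = (√2*√(-39) + (-6 + 0)) - 64 = (√2*(I*√39) - 6) - 64 = (I*√78 - 6) - 64 = (-6 + I*√78) - 64 = -70 + I*√78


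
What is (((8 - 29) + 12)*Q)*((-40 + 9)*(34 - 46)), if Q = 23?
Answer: -77004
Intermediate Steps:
(((8 - 29) + 12)*Q)*((-40 + 9)*(34 - 46)) = (((8 - 29) + 12)*23)*((-40 + 9)*(34 - 46)) = ((-21 + 12)*23)*(-31*(-12)) = -9*23*372 = -207*372 = -77004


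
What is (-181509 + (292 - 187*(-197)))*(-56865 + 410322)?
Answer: -51031414746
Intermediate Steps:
(-181509 + (292 - 187*(-197)))*(-56865 + 410322) = (-181509 + (292 + 36839))*353457 = (-181509 + 37131)*353457 = -144378*353457 = -51031414746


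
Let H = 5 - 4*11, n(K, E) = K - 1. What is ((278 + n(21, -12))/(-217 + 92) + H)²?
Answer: 26759929/15625 ≈ 1712.6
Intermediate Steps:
n(K, E) = -1 + K
H = -39 (H = 5 - 44 = -39)
((278 + n(21, -12))/(-217 + 92) + H)² = ((278 + (-1 + 21))/(-217 + 92) - 39)² = ((278 + 20)/(-125) - 39)² = (298*(-1/125) - 39)² = (-298/125 - 39)² = (-5173/125)² = 26759929/15625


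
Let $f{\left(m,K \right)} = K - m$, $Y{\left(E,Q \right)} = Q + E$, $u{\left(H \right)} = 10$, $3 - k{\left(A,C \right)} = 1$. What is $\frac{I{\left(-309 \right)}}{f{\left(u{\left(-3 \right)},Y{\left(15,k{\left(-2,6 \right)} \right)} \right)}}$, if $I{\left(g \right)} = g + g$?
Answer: $- \frac{618}{7} \approx -88.286$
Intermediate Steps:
$k{\left(A,C \right)} = 2$ ($k{\left(A,C \right)} = 3 - 1 = 2$)
$Y{\left(E,Q \right)} = E + Q$
$I{\left(g \right)} = 2 g$
$\frac{I{\left(-309 \right)}}{f{\left(u{\left(-3 \right)},Y{\left(15,k{\left(-2,6 \right)} \right)} \right)}} = \frac{2 \left(-309\right)}{\left(15 + 2\right) - 10} = - \frac{618}{17 - 10} = - \frac{618}{7}$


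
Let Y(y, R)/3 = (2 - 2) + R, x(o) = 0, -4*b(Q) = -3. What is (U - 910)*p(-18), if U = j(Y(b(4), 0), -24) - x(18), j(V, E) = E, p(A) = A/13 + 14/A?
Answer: 236302/117 ≈ 2019.7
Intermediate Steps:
b(Q) = 3/4 (b(Q) = -1/4*(-3) = 3/4)
p(A) = 14/A + A/13 (p(A) = A*(1/13) + 14/A = A/13 + 14/A = 14/A + A/13)
Y(y, R) = 3*R (Y(y, R) = 3*((2 - 2) + R) = 3*(0 + R) = 3*R)
U = -24 (U = -24 - 1*0 = -24 + 0 = -24)
(U - 910)*p(-18) = (-24 - 910)*(14/(-18) + (1/13)*(-18)) = -934*(14*(-1/18) - 18/13) = -934*(-7/9 - 18/13) = -934*(-253/117) = 236302/117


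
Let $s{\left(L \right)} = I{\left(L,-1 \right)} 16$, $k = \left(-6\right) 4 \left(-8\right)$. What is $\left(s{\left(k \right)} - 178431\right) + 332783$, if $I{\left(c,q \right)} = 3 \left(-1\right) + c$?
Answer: $157376$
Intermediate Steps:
$I{\left(c,q \right)} = -3 + c$
$k = 192$ ($k = \left(-24\right) \left(-8\right) = 192$)
$s{\left(L \right)} = -48 + 16 L$ ($s{\left(L \right)} = \left(-3 + L\right) 16 = -48 + 16 L$)
$\left(s{\left(k \right)} - 178431\right) + 332783 = \left(\left(-48 + 16 \cdot 192\right) - 178431\right) + 332783 = \left(\left(-48 + 3072\right) - 178431\right) + 332783 = \left(3024 - 178431\right) + 332783 = -175407 + 332783 = 157376$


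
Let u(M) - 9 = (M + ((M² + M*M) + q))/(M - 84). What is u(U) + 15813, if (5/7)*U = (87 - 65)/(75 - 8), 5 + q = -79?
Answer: 10596105907/669665 ≈ 15823.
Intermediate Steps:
q = -84 (q = -5 - 79 = -84)
U = 154/335 (U = 7*((87 - 65)/(75 - 8))/5 = 7*(22/67)/5 = 7*(22*(1/67))/5 = (7/5)*(22/67) = 154/335 ≈ 0.45970)
u(M) = 9 + (-84 + M + 2*M²)/(-84 + M) (u(M) = 9 + (M + ((M² + M*M) - 84))/(M - 84) = 9 + (M + ((M² + M²) - 84))/(-84 + M) = 9 + (M + (2*M² - 84))/(-84 + M) = 9 + (M + (-84 + 2*M²))/(-84 + M) = 9 + (-84 + M + 2*M²)/(-84 + M))
u(U) + 15813 = 2*(-420 + (154/335)² + 5*(154/335))/(-84 + 154/335) + 15813 = 2*(-420 + 23716/112225 + 154/67)/(-27986/335) + 15813 = 2*(-335/27986)*(-46852834/112225) + 15813 = 6693262/669665 + 15813 = 10596105907/669665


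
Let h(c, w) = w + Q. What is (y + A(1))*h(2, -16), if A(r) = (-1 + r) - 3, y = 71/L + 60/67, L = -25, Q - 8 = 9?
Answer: -8282/1675 ≈ -4.9445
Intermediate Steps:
Q = 17 (Q = 8 + 9 = 17)
h(c, w) = 17 + w (h(c, w) = w + 17 = 17 + w)
y = -3257/1675 (y = 71/(-25) + 60/67 = 71*(-1/25) + 60*(1/67) = -71/25 + 60/67 = -3257/1675 ≈ -1.9445)
A(r) = -4 + r
(y + A(1))*h(2, -16) = (-3257/1675 + (-4 + 1))*(17 - 16) = (-3257/1675 - 3)*1 = -8282/1675*1 = -8282/1675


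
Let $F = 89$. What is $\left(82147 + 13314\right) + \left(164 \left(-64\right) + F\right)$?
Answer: $85054$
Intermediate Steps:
$\left(82147 + 13314\right) + \left(164 \left(-64\right) + F\right) = \left(82147 + 13314\right) + \left(164 \left(-64\right) + 89\right) = 95461 + \left(-10496 + 89\right) = 95461 - 10407 = 85054$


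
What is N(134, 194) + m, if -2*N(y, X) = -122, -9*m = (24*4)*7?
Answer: -41/3 ≈ -13.667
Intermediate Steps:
m = -224/3 (m = -24*4*7/9 = -32*7/3 = -⅑*672 = -224/3 ≈ -74.667)
N(y, X) = 61 (N(y, X) = -½*(-122) = 61)
N(134, 194) + m = 61 - 224/3 = -41/3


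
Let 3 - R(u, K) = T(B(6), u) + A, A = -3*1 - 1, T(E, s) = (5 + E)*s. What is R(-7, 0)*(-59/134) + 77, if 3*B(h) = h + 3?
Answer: 6601/134 ≈ 49.261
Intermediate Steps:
B(h) = 1 + h/3 (B(h) = (h + 3)/3 = (3 + h)/3 = 1 + h/3)
T(E, s) = s*(5 + E)
A = -4 (A = -3 - 1 = -4)
R(u, K) = 7 - 8*u (R(u, K) = 3 - (u*(5 + (1 + (⅓)*6)) - 4) = 3 - (u*(5 + (1 + 2)) - 4) = 3 - (u*(5 + 3) - 4) = 3 - (u*8 - 4) = 3 - (8*u - 4) = 3 - (-4 + 8*u) = 3 + (4 - 8*u) = 7 - 8*u)
R(-7, 0)*(-59/134) + 77 = (7 - 8*(-7))*(-59/134) + 77 = (7 + 56)*(-59*1/134) + 77 = 63*(-59/134) + 77 = -3717/134 + 77 = 6601/134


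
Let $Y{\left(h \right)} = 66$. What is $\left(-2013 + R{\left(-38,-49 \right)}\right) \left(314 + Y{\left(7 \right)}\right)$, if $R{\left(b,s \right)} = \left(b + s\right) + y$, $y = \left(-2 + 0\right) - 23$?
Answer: $-807500$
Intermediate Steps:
$y = -25$ ($y = -2 - 23 = -25$)
$R{\left(b,s \right)} = -25 + b + s$ ($R{\left(b,s \right)} = \left(b + s\right) - 25 = -25 + b + s$)
$\left(-2013 + R{\left(-38,-49 \right)}\right) \left(314 + Y{\left(7 \right)}\right) = \left(-2013 - 112\right) \left(314 + 66\right) = \left(-2013 - 112\right) 380 = \left(-2125\right) 380 = -807500$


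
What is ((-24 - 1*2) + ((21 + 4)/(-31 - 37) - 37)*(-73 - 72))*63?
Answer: 23100651/68 ≈ 3.3972e+5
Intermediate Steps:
((-24 - 1*2) + ((21 + 4)/(-31 - 37) - 37)*(-73 - 72))*63 = ((-24 - 2) + (25/(-68) - 37)*(-145))*63 = (-26 + (25*(-1/68) - 37)*(-145))*63 = (-26 + (-25/68 - 37)*(-145))*63 = (-26 - 2541/68*(-145))*63 = (-26 + 368445/68)*63 = (366677/68)*63 = 23100651/68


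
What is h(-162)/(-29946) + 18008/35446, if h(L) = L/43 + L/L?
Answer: 1656623107/3260216742 ≈ 0.50813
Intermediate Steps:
h(L) = 1 + L/43 (h(L) = L*(1/43) + 1 = L/43 + 1 = 1 + L/43)
h(-162)/(-29946) + 18008/35446 = (1 + (1/43)*(-162))/(-29946) + 18008/35446 = (1 - 162/43)*(-1/29946) + 18008*(1/35446) = -119/43*(-1/29946) + 9004/17723 = 17/183954 + 9004/17723 = 1656623107/3260216742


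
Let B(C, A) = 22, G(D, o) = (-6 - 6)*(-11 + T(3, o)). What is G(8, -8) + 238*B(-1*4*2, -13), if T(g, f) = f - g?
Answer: 5500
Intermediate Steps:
G(D, o) = 168 - 12*o (G(D, o) = (-6 - 6)*(-11 + (o - 1*3)) = -12*(-11 + (o - 3)) = -12*(-11 + (-3 + o)) = -12*(-14 + o) = 168 - 12*o)
G(8, -8) + 238*B(-1*4*2, -13) = (168 - 12*(-8)) + 238*22 = (168 + 96) + 5236 = 264 + 5236 = 5500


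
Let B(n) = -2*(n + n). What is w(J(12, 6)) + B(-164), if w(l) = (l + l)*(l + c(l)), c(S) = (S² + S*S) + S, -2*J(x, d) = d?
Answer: 584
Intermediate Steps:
J(x, d) = -d/2
c(S) = S + 2*S² (c(S) = (S² + S²) + S = 2*S² + S = S + 2*S²)
w(l) = 2*l*(l + l*(1 + 2*l)) (w(l) = (l + l)*(l + l*(1 + 2*l)) = (2*l)*(l + l*(1 + 2*l)) = 2*l*(l + l*(1 + 2*l)))
B(n) = -4*n
w(J(12, 6)) + B(-164) = 4*(-½*6)²*(1 - ½*6) - 4*(-164) = 4*(-3)²*(1 - 3) + 656 = 4*9*(-2) + 656 = -72 + 656 = 584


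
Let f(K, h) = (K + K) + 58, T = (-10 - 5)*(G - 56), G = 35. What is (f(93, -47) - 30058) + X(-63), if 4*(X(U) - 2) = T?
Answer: -118933/4 ≈ -29733.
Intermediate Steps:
T = 315 (T = (-10 - 5)*(35 - 56) = -15*(-21) = 315)
f(K, h) = 58 + 2*K (f(K, h) = 2*K + 58 = 58 + 2*K)
X(U) = 323/4 (X(U) = 2 + (¼)*315 = 2 + 315/4 = 323/4)
(f(93, -47) - 30058) + X(-63) = ((58 + 2*93) - 30058) + 323/4 = ((58 + 186) - 30058) + 323/4 = (244 - 30058) + 323/4 = -29814 + 323/4 = -118933/4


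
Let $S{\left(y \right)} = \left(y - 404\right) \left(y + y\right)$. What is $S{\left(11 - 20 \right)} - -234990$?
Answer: $242424$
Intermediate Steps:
$S{\left(y \right)} = 2 y \left(-404 + y\right)$ ($S{\left(y \right)} = \left(-404 + y\right) 2 y = 2 y \left(-404 + y\right)$)
$S{\left(11 - 20 \right)} - -234990 = 2 \left(11 - 20\right) \left(-404 + \left(11 - 20\right)\right) - -234990 = 2 \left(11 - 20\right) \left(-404 + \left(11 - 20\right)\right) + 234990 = 2 \left(-9\right) \left(-404 - 9\right) + 234990 = 2 \left(-9\right) \left(-413\right) + 234990 = 7434 + 234990 = 242424$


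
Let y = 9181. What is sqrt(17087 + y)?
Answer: 2*sqrt(6567) ≈ 162.07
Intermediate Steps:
sqrt(17087 + y) = sqrt(17087 + 9181) = sqrt(26268) = 2*sqrt(6567)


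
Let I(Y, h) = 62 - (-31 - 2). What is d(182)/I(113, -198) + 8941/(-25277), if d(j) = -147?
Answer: -4565114/2401315 ≈ -1.9011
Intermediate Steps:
I(Y, h) = 95 (I(Y, h) = 62 - 1*(-33) = 62 + 33 = 95)
d(182)/I(113, -198) + 8941/(-25277) = -147/95 + 8941/(-25277) = -147*1/95 + 8941*(-1/25277) = -147/95 - 8941/25277 = -4565114/2401315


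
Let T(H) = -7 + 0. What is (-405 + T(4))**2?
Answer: 169744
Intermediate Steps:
T(H) = -7
(-405 + T(4))**2 = (-405 - 7)**2 = (-412)**2 = 169744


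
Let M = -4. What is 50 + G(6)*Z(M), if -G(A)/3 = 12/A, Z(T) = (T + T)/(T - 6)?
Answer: 226/5 ≈ 45.200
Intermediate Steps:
Z(T) = 2*T/(-6 + T) (Z(T) = (2*T)/(-6 + T) = 2*T/(-6 + T))
G(A) = -36/A
50 + G(6)*Z(M) = 50 + (-36/6)*(2*(-4)/(-6 - 4)) = 50 + (-36*1/6)*(2*(-4)/(-10)) = 50 - 12*(-4)*(-1)/10 = 50 - 6*4/5 = 50 - 24/5 = 226/5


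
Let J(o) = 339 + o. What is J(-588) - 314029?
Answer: -314278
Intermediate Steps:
J(-588) - 314029 = (339 - 588) - 314029 = -249 - 314029 = -314278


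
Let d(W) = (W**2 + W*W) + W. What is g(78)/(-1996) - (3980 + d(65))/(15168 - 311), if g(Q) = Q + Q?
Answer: -6814428/7413643 ≈ -0.91917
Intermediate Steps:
g(Q) = 2*Q
d(W) = W + 2*W**2 (d(W) = (W**2 + W**2) + W = 2*W**2 + W = W + 2*W**2)
g(78)/(-1996) - (3980 + d(65))/(15168 - 311) = (2*78)/(-1996) - (3980 + 65*(1 + 2*65))/(15168 - 311) = 156*(-1/1996) - (3980 + 65*(1 + 130))/14857 = -39/499 - (3980 + 65*131)/14857 = -39/499 - (3980 + 8515)/14857 = -39/499 - 12495/14857 = -6814428/7413643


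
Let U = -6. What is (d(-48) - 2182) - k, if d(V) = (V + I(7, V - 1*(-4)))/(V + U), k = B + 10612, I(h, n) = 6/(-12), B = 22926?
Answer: -3857663/108 ≈ -35719.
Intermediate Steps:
I(h, n) = -1/2 (I(h, n) = 6*(-1/12) = -1/2)
k = 33538 (k = 22926 + 10612 = 33538)
d(V) = (-1/2 + V)/(-6 + V) (d(V) = (V - 1/2)/(V - 6) = (-1/2 + V)/(-6 + V))
(d(-48) - 2182) - k = ((-1/2 - 48)/(-6 - 48) - 2182) - 1*33538 = (-97/2/(-54) - 2182) - 33538 = (-1/54*(-97/2) - 2182) - 33538 = (97/108 - 2182) - 33538 = -235559/108 - 33538 = -3857663/108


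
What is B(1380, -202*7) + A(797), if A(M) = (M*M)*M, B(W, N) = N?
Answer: 506260159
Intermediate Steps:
A(M) = M³ (A(M) = M²*M = M³)
B(1380, -202*7) + A(797) = -202*7 + 797³ = -1414 + 506261573 = 506260159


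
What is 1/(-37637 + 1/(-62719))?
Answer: -62719/2360555004 ≈ -2.6570e-5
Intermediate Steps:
1/(-37637 + 1/(-62719)) = 1/(-37637 - 1/62719) = 1/(-2360555004/62719) = -62719/2360555004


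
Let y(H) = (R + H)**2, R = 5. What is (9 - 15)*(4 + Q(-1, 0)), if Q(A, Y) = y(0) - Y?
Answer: -174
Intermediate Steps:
y(H) = (5 + H)**2
Q(A, Y) = 25 - Y (Q(A, Y) = (5 + 0)**2 - Y = 5**2 - Y = 25 - Y)
(9 - 15)*(4 + Q(-1, 0)) = (9 - 15)*(4 + (25 - 1*0)) = -6*(4 + (25 + 0)) = -6*(4 + 25) = -6*29 = -174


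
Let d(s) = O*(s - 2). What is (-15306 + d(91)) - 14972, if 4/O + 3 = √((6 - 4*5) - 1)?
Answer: -60645/2 - 89*I*√15/6 ≈ -30323.0 - 57.449*I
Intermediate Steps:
O = 4/(-3 + I*√15) (O = 4/(-3 + √((6 - 4*5) - 1)) = 4/(-3 + √((6 - 20) - 1)) = 4/(-3 + √(-14 - 1)) = 4/(-3 + √(-15)) = 4/(-3 + I*√15) ≈ -0.5 - 0.6455*I)
d(s) = (-2 + s)*(-½ - I*√15/6) (d(s) = (-½ - I*√15/6)*(s - 2) = (-½ - I*√15/6)*(-2 + s) = (-2 + s)*(-½ - I*√15/6))
(-15306 + d(91)) - 14972 = (-15306 - (-2 + 91)*(3 + I*√15)/6) - 14972 = (-15306 - ⅙*89*(3 + I*√15)) - 14972 = (-15306 + (-89/2 - 89*I*√15/6)) - 14972 = (-30701/2 - 89*I*√15/6) - 14972 = -60645/2 - 89*I*√15/6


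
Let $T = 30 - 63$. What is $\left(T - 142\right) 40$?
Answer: $-7000$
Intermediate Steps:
$T = -33$ ($T = 30 - 63 = -33$)
$\left(T - 142\right) 40 = \left(-33 - 142\right) 40 = \left(-175\right) 40 = -7000$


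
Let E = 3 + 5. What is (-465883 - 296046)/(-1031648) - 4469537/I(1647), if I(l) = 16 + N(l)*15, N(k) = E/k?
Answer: -316428273333541/1137907744 ≈ -2.7808e+5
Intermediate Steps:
E = 8
N(k) = 8/k
I(l) = 16 + 120/l (I(l) = 16 + (8/l)*15 = 16 + 120/l)
(-465883 - 296046)/(-1031648) - 4469537/I(1647) = (-465883 - 296046)/(-1031648) - 4469537/(16 + 120/1647) = -761929*(-1/1031648) - 4469537/(16 + 120*(1/1647)) = 761929/1031648 - 4469537/(16 + 40/549) = 761929/1031648 - 4469537/8824/549 = 761929/1031648 - 4469537*549/8824 = 761929/1031648 - 2453775813/8824 = -316428273333541/1137907744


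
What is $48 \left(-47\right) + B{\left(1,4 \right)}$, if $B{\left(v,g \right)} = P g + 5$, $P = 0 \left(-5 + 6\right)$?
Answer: $-2251$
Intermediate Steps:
$P = 0$ ($P = 0 \cdot 1 = 0$)
$B{\left(v,g \right)} = 5$ ($B{\left(v,g \right)} = 0 g + 5 = 0 + 5 = 5$)
$48 \left(-47\right) + B{\left(1,4 \right)} = 48 \left(-47\right) + 5 = -2256 + 5 = -2251$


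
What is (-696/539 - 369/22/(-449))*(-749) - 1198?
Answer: -17895719/69146 ≈ -258.81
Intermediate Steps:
(-696/539 - 369/22/(-449))*(-749) - 1198 = (-696*1/539 - 369*1/22*(-1/449))*(-749) - 1198 = (-696/539 - 369/22*(-1/449))*(-749) - 1198 = (-696/539 + 369/9878)*(-749) - 1198 = -606927/484022*(-749) - 1198 = 64941189/69146 - 1198 = -17895719/69146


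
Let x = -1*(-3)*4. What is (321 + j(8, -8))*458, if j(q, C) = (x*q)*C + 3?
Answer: -203352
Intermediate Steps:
x = 12 (x = 3*4 = 12)
j(q, C) = 3 + 12*C*q (j(q, C) = (12*q)*C + 3 = 12*C*q + 3 = 3 + 12*C*q)
(321 + j(8, -8))*458 = (321 + (3 + 12*(-8)*8))*458 = (321 + (3 - 768))*458 = (321 - 765)*458 = -444*458 = -203352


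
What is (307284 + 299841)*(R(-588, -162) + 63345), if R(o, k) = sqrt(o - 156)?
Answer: 38458333125 + 1214250*I*sqrt(186) ≈ 3.8458e+10 + 1.656e+7*I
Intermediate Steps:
R(o, k) = sqrt(-156 + o)
(307284 + 299841)*(R(-588, -162) + 63345) = (307284 + 299841)*(sqrt(-156 - 588) + 63345) = 607125*(sqrt(-744) + 63345) = 607125*(2*I*sqrt(186) + 63345) = 607125*(63345 + 2*I*sqrt(186)) = 38458333125 + 1214250*I*sqrt(186)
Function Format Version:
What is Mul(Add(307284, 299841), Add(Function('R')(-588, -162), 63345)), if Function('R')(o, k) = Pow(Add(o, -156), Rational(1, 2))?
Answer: Add(38458333125, Mul(1214250, I, Pow(186, Rational(1, 2)))) ≈ Add(3.8458e+10, Mul(1.6560e+7, I))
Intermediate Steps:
Function('R')(o, k) = Pow(Add(-156, o), Rational(1, 2))
Mul(Add(307284, 299841), Add(Function('R')(-588, -162), 63345)) = Mul(Add(307284, 299841), Add(Pow(Add(-156, -588), Rational(1, 2)), 63345)) = Mul(607125, Add(Pow(-744, Rational(1, 2)), 63345)) = Mul(607125, Add(Mul(2, I, Pow(186, Rational(1, 2))), 63345)) = Mul(607125, Add(63345, Mul(2, I, Pow(186, Rational(1, 2))))) = Add(38458333125, Mul(1214250, I, Pow(186, Rational(1, 2))))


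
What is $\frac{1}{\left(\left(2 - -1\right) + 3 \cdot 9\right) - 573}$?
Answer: $- \frac{1}{543} \approx -0.0018416$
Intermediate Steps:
$\frac{1}{\left(\left(2 - -1\right) + 3 \cdot 9\right) - 573} = \frac{1}{\left(\left(2 + 1\right) + 27\right) - 573} = \frac{1}{\left(3 + 27\right) - 573} = \frac{1}{30 - 573} = \frac{1}{-543} = - \frac{1}{543}$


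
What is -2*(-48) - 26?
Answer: 70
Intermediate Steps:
-2*(-48) - 26 = 96 - 26 = 70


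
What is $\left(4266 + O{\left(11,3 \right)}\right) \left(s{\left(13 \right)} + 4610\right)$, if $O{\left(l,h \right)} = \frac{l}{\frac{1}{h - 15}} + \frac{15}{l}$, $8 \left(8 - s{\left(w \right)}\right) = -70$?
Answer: $\frac{841864923}{44} \approx 1.9133 \cdot 10^{7}$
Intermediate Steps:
$s{\left(w \right)} = \frac{67}{4}$ ($s{\left(w \right)} = 8 - - \frac{35}{4} = 8 + \frac{35}{4} = \frac{67}{4}$)
$O{\left(l,h \right)} = \frac{15}{l} + l \left(-15 + h\right)$ ($O{\left(l,h \right)} = \frac{l}{\frac{1}{-15 + h}} + \frac{15}{l} = l \left(-15 + h\right) + \frac{15}{l} = \frac{15}{l} + l \left(-15 + h\right)$)
$\left(4266 + O{\left(11,3 \right)}\right) \left(s{\left(13 \right)} + 4610\right) = \left(4266 + \frac{15 + 11^{2} \left(-15 + 3\right)}{11}\right) \left(\frac{67}{4} + 4610\right) = \left(4266 + \frac{15 + 121 \left(-12\right)}{11}\right) \frac{18507}{4} = \left(4266 + \frac{15 - 1452}{11}\right) \frac{18507}{4} = \left(4266 + \frac{1}{11} \left(-1437\right)\right) \frac{18507}{4} = \left(4266 - \frac{1437}{11}\right) \frac{18507}{4} = \frac{45489}{11} \cdot \frac{18507}{4} = \frac{841864923}{44}$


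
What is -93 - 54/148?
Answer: -6909/74 ≈ -93.365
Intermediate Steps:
-93 - 54/148 = -93 - 54*1/148 = -93 - 27/74 = -6909/74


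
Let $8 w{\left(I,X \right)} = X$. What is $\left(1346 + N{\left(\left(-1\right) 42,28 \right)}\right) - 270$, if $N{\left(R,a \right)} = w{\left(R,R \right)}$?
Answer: $\frac{4283}{4} \approx 1070.8$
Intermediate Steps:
$w{\left(I,X \right)} = \frac{X}{8}$
$N{\left(R,a \right)} = \frac{R}{8}$
$\left(1346 + N{\left(\left(-1\right) 42,28 \right)}\right) - 270 = \left(1346 + \frac{\left(-1\right) 42}{8}\right) - 270 = \left(1346 + \frac{1}{8} \left(-42\right)\right) - 270 = \left(1346 - \frac{21}{4}\right) - 270 = \frac{5363}{4} - 270 = \frac{4283}{4}$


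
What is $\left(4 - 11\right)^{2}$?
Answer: $49$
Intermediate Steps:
$\left(4 - 11\right)^{2} = \left(-7\right)^{2} = 49$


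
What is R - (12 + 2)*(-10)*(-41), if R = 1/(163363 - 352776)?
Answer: -1087230621/189413 ≈ -5740.0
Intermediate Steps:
R = -1/189413 (R = 1/(-189413) = -1/189413 ≈ -5.2795e-6)
R - (12 + 2)*(-10)*(-41) = -1/189413 - (12 + 2)*(-10)*(-41) = -1/189413 - 14*(-10)*(-41) = -1/189413 - (-140)*(-41) = -1/189413 - 1*5740 = -1/189413 - 5740 = -1087230621/189413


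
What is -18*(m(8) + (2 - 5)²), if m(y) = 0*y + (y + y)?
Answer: -450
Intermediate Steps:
m(y) = 2*y (m(y) = 0 + 2*y = 2*y)
-18*(m(8) + (2 - 5)²) = -18*(2*8 + (2 - 5)²) = -18*(16 + (-3)²) = -18*(16 + 9) = -18*25 = -450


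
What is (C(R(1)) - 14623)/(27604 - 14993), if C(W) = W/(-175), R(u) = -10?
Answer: -511803/441385 ≈ -1.1595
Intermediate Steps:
C(W) = -W/175 (C(W) = W*(-1/175) = -W/175)
(C(R(1)) - 14623)/(27604 - 14993) = (-1/175*(-10) - 14623)/(27604 - 14993) = (2/35 - 14623)/12611 = -511803/35*1/12611 = -511803/441385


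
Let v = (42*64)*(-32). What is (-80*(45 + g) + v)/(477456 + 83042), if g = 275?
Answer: -55808/280249 ≈ -0.19914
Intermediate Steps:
v = -86016 (v = 2688*(-32) = -86016)
(-80*(45 + g) + v)/(477456 + 83042) = (-80*(45 + 275) - 86016)/(477456 + 83042) = (-80*320 - 86016)/560498 = (-25600 - 86016)*(1/560498) = -111616*1/560498 = -55808/280249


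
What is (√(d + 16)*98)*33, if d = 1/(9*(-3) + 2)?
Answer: 3234*√399/5 ≈ 12920.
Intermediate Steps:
d = -1/25 (d = 1/(-27 + 2) = 1/(-25) = -1/25 ≈ -0.040000)
(√(d + 16)*98)*33 = (√(-1/25 + 16)*98)*33 = (√(399/25)*98)*33 = ((√399/5)*98)*33 = (98*√399/5)*33 = 3234*√399/5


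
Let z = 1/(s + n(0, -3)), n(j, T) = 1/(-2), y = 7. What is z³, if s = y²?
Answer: 8/912673 ≈ 8.7655e-6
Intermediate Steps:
n(j, T) = -½
s = 49 (s = 7² = 49)
z = 2/97 (z = 1/(49 - ½) = 1/(97/2) = 2/97 ≈ 0.020619)
z³ = (2/97)³ = 8/912673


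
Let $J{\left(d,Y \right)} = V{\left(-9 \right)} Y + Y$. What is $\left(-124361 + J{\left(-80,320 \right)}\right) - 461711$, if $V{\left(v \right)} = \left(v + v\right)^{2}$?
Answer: $-482072$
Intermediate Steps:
$V{\left(v \right)} = 4 v^{2}$ ($V{\left(v \right)} = \left(2 v\right)^{2} = 4 v^{2}$)
$J{\left(d,Y \right)} = 325 Y$ ($J{\left(d,Y \right)} = 4 \left(-9\right)^{2} Y + Y = 4 \cdot 81 Y + Y = 324 Y + Y = 325 Y$)
$\left(-124361 + J{\left(-80,320 \right)}\right) - 461711 = \left(-124361 + 325 \cdot 320\right) - 461711 = \left(-124361 + 104000\right) - 461711 = -20361 - 461711 = -482072$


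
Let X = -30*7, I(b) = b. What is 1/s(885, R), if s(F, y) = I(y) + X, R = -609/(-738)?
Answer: -246/51457 ≈ -0.0047807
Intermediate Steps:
X = -210
R = 203/246 (R = -609*(-1/738) = 203/246 ≈ 0.82520)
s(F, y) = -210 + y (s(F, y) = y - 210 = -210 + y)
1/s(885, R) = 1/(-210 + 203/246) = 1/(-51457/246) = -246/51457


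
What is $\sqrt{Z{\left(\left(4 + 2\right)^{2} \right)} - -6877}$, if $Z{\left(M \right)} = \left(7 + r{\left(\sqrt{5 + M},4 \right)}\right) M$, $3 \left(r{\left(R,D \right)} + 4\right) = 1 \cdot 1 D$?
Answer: $\sqrt{7033} \approx 83.863$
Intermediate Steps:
$r{\left(R,D \right)} = -4 + \frac{D}{3}$ ($r{\left(R,D \right)} = -4 + \frac{1 \cdot 1 D}{3} = -4 + \frac{1 D}{3} = -4 + \frac{D}{3}$)
$Z{\left(M \right)} = \frac{13 M}{3}$ ($Z{\left(M \right)} = \left(7 + \left(-4 + \frac{1}{3} \cdot 4\right)\right) M = \left(7 + \left(-4 + \frac{4}{3}\right)\right) M = \left(7 - \frac{8}{3}\right) M = \frac{13 M}{3}$)
$\sqrt{Z{\left(\left(4 + 2\right)^{2} \right)} - -6877} = \sqrt{\frac{13 \left(4 + 2\right)^{2}}{3} - -6877} = \sqrt{\frac{13 \cdot 6^{2}}{3} + \left(-3840 + 10717\right)} = \sqrt{\frac{13}{3} \cdot 36 + 6877} = \sqrt{156 + 6877} = \sqrt{7033}$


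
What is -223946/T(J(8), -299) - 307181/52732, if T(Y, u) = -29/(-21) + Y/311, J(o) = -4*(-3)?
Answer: -77128213677683/488878372 ≈ -1.5777e+5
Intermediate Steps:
J(o) = 12
T(Y, u) = 29/21 + Y/311 (T(Y, u) = -29*(-1/21) + Y*(1/311) = 29/21 + Y/311)
-223946/T(J(8), -299) - 307181/52732 = -223946/(29/21 + (1/311)*12) - 307181/52732 = -223946/(29/21 + 12/311) - 307181*1/52732 = -223946/9271/6531 - 307181/52732 = -223946*6531/9271 - 307181/52732 = -1462591326/9271 - 307181/52732 = -77128213677683/488878372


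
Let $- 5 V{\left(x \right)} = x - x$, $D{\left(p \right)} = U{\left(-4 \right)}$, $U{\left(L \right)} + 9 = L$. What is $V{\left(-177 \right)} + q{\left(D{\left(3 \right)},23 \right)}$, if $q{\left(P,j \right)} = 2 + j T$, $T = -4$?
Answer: $-90$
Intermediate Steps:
$U{\left(L \right)} = -9 + L$
$D{\left(p \right)} = -13$ ($D{\left(p \right)} = -9 - 4 = -13$)
$V{\left(x \right)} = 0$ ($V{\left(x \right)} = - \frac{x - x}{5} = \left(- \frac{1}{5}\right) 0 = 0$)
$q{\left(P,j \right)} = 2 - 4 j$ ($q{\left(P,j \right)} = 2 + j \left(-4\right) = 2 - 4 j$)
$V{\left(-177 \right)} + q{\left(D{\left(3 \right)},23 \right)} = 0 + \left(2 - 92\right) = 0 - 90 = -90$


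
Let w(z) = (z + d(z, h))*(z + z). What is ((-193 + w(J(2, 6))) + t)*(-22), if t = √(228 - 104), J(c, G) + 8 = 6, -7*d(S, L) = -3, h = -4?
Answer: 28754/7 - 44*√31 ≈ 3862.7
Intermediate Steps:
d(S, L) = 3/7 (d(S, L) = -⅐*(-3) = 3/7)
J(c, G) = -2 (J(c, G) = -8 + 6 = -2)
w(z) = 2*z*(3/7 + z) (w(z) = (z + 3/7)*(z + z) = (3/7 + z)*(2*z) = 2*z*(3/7 + z))
t = 2*√31 (t = √124 = 2*√31 ≈ 11.136)
((-193 + w(J(2, 6))) + t)*(-22) = ((-193 + (2/7)*(-2)*(3 + 7*(-2))) + 2*√31)*(-22) = ((-193 + (2/7)*(-2)*(3 - 14)) + 2*√31)*(-22) = ((-193 + (2/7)*(-2)*(-11)) + 2*√31)*(-22) = ((-193 + 44/7) + 2*√31)*(-22) = (-1307/7 + 2*√31)*(-22) = 28754/7 - 44*√31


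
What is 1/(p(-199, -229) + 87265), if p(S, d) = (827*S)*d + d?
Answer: 1/37774253 ≈ 2.6473e-8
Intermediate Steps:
p(S, d) = d + 827*S*d (p(S, d) = 827*S*d + d = d + 827*S*d)
1/(p(-199, -229) + 87265) = 1/(-229*(1 + 827*(-199)) + 87265) = 1/(-229*(1 - 164573) + 87265) = 1/(-229*(-164572) + 87265) = 1/(37686988 + 87265) = 1/37774253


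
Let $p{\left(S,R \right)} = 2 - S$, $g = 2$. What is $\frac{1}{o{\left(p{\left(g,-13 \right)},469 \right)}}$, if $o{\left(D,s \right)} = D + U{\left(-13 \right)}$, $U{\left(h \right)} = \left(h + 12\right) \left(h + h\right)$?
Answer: $\frac{1}{26} \approx 0.038462$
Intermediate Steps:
$U{\left(h \right)} = 2 h \left(12 + h\right)$ ($U{\left(h \right)} = \left(12 + h\right) 2 h = 2 h \left(12 + h\right)$)
$o{\left(D,s \right)} = 26 + D$ ($o{\left(D,s \right)} = D + 2 \left(-13\right) \left(12 - 13\right) = D + 2 \left(-13\right) \left(-1\right) = D + 26 = 26 + D$)
$\frac{1}{o{\left(p{\left(g,-13 \right)},469 \right)}} = \frac{1}{26 + \left(2 - 2\right)} = \frac{1}{26 + 0} = \frac{1}{26}$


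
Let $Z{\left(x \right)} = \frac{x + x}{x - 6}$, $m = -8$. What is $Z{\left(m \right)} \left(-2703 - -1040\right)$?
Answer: $- \frac{13304}{7} \approx -1900.6$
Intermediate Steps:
$Z{\left(x \right)} = \frac{2 x}{-6 + x}$
$Z{\left(m \right)} \left(-2703 - -1040\right) = 2 \left(-8\right) \frac{1}{-6 - 8} \left(-2703 - -1040\right) = 2 \left(-8\right) \frac{1}{-14} \left(-2703 + 1040\right) = 2 \left(-8\right) \left(- \frac{1}{14}\right) \left(-1663\right) = \frac{8}{7} \left(-1663\right) = - \frac{13304}{7}$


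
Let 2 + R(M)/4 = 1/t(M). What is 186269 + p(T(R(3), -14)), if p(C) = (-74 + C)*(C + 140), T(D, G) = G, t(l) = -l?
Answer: 175181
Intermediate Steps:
R(M) = -8 - 4/M (R(M) = -8 + 4/((-M)) = -8 + 4*(-1/M) = -8 - 4/M)
p(C) = (-74 + C)*(140 + C)
186269 + p(T(R(3), -14)) = 186269 + (-10360 + (-14)² + 66*(-14)) = 186269 + (-10360 + 196 - 924) = 186269 - 11088 = 175181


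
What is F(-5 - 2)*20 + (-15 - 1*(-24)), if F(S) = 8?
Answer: 169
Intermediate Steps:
F(-5 - 2)*20 + (-15 - 1*(-24)) = 8*20 + (-15 - 1*(-24)) = 160 + (-15 + 24) = 160 + 9 = 169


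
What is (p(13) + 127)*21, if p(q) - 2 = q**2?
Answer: 6258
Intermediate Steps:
p(q) = 2 + q**2
(p(13) + 127)*21 = ((2 + 13**2) + 127)*21 = ((2 + 169) + 127)*21 = (171 + 127)*21 = 298*21 = 6258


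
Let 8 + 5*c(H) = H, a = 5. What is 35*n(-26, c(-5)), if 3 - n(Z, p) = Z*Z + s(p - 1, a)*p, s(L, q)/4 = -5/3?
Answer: -72485/3 ≈ -24162.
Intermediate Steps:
s(L, q) = -20/3 (s(L, q) = 4*(-5/3) = -20/3)
c(H) = -8/5 + H/5
n(Z, p) = 3 - Z² + 20*p/3 (n(Z, p) = 3 - (Z*Z - 20*p/3) = 3 - (Z² - 20*p/3) = 3 + (-Z² + 20*p/3) = 3 - Z² + 20*p/3)
35*n(-26, c(-5)) = 35*(3 - 1*(-26)² + 20*(-8/5 + (⅕)*(-5))/3) = 35*(3 - 1*676 + 20*(-8/5 - 1)/3) = 35*(3 - 676 + (20/3)*(-13/5)) = 35*(3 - 676 - 52/3) = 35*(-2071/3) = -72485/3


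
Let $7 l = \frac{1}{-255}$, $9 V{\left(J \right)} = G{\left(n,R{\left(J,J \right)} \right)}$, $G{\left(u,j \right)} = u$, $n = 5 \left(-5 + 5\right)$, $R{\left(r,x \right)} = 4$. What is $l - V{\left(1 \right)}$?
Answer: $- \frac{1}{1785} \approx -0.00056022$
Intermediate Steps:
$n = 0$ ($n = 5 \cdot 0 = 0$)
$V{\left(J \right)} = 0$ ($V{\left(J \right)} = \frac{1}{9} \cdot 0 = 0$)
$l = - \frac{1}{1785}$ ($l = \frac{1}{7 \left(-255\right)} = \frac{1}{7} \left(- \frac{1}{255}\right) = - \frac{1}{1785} \approx -0.00056022$)
$l - V{\left(1 \right)} = - \frac{1}{1785} - 0 = - \frac{1}{1785} + 0 = - \frac{1}{1785}$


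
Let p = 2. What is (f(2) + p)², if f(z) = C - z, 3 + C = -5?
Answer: 64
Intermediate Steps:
C = -8 (C = -3 - 5 = -8)
f(z) = -8 - z
(f(2) + p)² = ((-8 - 1*2) + 2)² = ((-8 - 2) + 2)² = (-10 + 2)² = (-8)² = 64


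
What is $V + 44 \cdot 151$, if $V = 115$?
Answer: $6759$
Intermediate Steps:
$V + 44 \cdot 151 = 115 + 44 \cdot 151 = 115 + 6644 = 6759$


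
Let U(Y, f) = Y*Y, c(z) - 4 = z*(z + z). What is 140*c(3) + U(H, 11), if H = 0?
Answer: 3080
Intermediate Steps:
c(z) = 4 + 2*z² (c(z) = 4 + z*(z + z) = 4 + z*(2*z) = 4 + 2*z²)
U(Y, f) = Y²
140*c(3) + U(H, 11) = 140*(4 + 2*3²) + 0² = 140*(4 + 2*9) + 0 = 140*(4 + 18) + 0 = 140*22 + 0 = 3080 + 0 = 3080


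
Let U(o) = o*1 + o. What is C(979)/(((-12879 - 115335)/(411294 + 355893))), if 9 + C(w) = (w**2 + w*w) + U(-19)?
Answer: -9611574465/838 ≈ -1.1470e+7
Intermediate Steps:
U(o) = 2*o (U(o) = o + o = 2*o)
C(w) = -47 + 2*w**2 (C(w) = -9 + ((w**2 + w*w) + 2*(-19)) = -9 + ((w**2 + w**2) - 38) = -9 + (2*w**2 - 38) = -9 + (-38 + 2*w**2) = -47 + 2*w**2)
C(979)/(((-12879 - 115335)/(411294 + 355893))) = (-47 + 2*979**2)/(((-12879 - 115335)/(411294 + 355893))) = (-47 + 2*958441)/((-128214/767187)) = (-47 + 1916882)/((-128214*1/767187)) = 1916835/(-14246/85243) = 1916835*(-85243/14246) = -9611574465/838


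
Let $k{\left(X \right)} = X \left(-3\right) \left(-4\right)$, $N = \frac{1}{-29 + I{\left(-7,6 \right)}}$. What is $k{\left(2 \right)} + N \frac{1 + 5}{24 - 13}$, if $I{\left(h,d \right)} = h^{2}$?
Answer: $\frac{2643}{110} \approx 24.027$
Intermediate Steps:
$N = \frac{1}{20}$ ($N = \frac{1}{-29 + \left(-7\right)^{2}} = \frac{1}{-29 + 49} = \frac{1}{20} \approx 0.05$)
$k{\left(X \right)} = 12 X$ ($k{\left(X \right)} = - 3 X \left(-4\right) = 12 X$)
$k{\left(2 \right)} + N \frac{1 + 5}{24 - 13} = 12 \cdot 2 + \frac{\left(1 + 5\right) \frac{1}{24 - 13}}{20} = 24 + \frac{6 \cdot \frac{1}{11}}{20} = 24 + \frac{1}{20} \cdot \frac{6}{11} = 24 + \frac{3}{110} = \frac{2643}{110}$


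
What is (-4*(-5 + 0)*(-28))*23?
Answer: -12880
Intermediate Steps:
(-4*(-5 + 0)*(-28))*23 = (-4*(-5)*(-28))*23 = (20*(-28))*23 = -560*23 = -12880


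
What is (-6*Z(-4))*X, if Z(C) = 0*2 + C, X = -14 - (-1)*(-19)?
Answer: -792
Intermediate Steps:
X = -33 (X = -14 - 1*19 = -14 - 19 = -33)
Z(C) = C (Z(C) = 0 + C = C)
(-6*Z(-4))*X = -6*(-4)*(-33) = 24*(-33) = -792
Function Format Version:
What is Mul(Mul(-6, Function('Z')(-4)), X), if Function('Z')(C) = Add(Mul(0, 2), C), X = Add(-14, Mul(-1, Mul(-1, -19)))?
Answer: -792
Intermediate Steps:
X = -33 (X = Add(-14, Mul(-1, 19)) = Add(-14, -19) = -33)
Function('Z')(C) = C (Function('Z')(C) = Add(0, C) = C)
Mul(Mul(-6, Function('Z')(-4)), X) = Mul(Mul(-6, -4), -33) = Mul(24, -33) = -792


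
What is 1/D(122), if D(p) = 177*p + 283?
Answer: 1/21877 ≈ 4.5710e-5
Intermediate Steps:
D(p) = 283 + 177*p
1/D(122) = 1/(283 + 177*122) = 1/(283 + 21594) = 1/21877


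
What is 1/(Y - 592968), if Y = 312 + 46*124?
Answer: -1/586952 ≈ -1.7037e-6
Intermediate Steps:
Y = 6016 (Y = 312 + 5704 = 6016)
1/(Y - 592968) = 1/(6016 - 592968) = 1/(-586952) = -1/586952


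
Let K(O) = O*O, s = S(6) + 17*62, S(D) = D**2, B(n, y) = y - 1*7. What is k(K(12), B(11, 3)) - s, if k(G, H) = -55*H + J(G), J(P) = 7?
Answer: -863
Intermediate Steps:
B(n, y) = -7 + y (B(n, y) = y - 7 = -7 + y)
s = 1090 (s = 6**2 + 17*62 = 36 + 1054 = 1090)
K(O) = O**2
k(G, H) = 7 - 55*H (k(G, H) = -55*H + 7 = 7 - 55*H)
k(K(12), B(11, 3)) - s = (7 - 55*(-7 + 3)) - 1*1090 = (7 - 55*(-4)) - 1090 = (7 + 220) - 1090 = 227 - 1090 = -863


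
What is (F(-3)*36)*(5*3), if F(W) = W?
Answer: -1620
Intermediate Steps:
(F(-3)*36)*(5*3) = (-3*36)*(5*3) = -108*15 = -1620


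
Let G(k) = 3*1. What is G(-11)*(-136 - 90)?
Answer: -678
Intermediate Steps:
G(k) = 3
G(-11)*(-136 - 90) = 3*(-136 - 90) = 3*(-226) = -678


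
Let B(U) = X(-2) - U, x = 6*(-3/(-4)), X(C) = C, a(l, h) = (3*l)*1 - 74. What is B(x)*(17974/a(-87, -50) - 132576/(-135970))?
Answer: 1559682683/4554995 ≈ 342.41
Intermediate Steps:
a(l, h) = -74 + 3*l (a(l, h) = 3*l - 74 = -74 + 3*l)
x = 9/2 (x = 6*(-3*(-¼)) = 6*(¾) = 9/2 ≈ 4.5000)
B(U) = -2 - U
B(x)*(17974/a(-87, -50) - 132576/(-135970)) = (-2 - 1*9/2)*(17974/(-74 + 3*(-87)) - 132576/(-135970)) = (-2 - 9/2)*(17974/(-74 - 261) - 132576*(-1/135970)) = -13*(17974/(-335) + 66288/67985)/2 = -13*(17974*(-1/335) + 66288/67985)/2 = -13*(-17974/335 + 66288/67985)/2 = -13/2*(-239951182/4554995) = 1559682683/4554995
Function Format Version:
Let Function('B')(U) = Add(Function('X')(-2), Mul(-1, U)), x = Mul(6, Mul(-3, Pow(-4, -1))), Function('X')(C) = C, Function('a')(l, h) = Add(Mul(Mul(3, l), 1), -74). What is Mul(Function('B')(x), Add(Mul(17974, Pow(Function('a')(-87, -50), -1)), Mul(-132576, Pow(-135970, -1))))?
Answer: Rational(1559682683, 4554995) ≈ 342.41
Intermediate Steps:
Function('a')(l, h) = Add(-74, Mul(3, l)) (Function('a')(l, h) = Add(Mul(3, l), -74) = Add(-74, Mul(3, l)))
x = Rational(9, 2) (x = Mul(6, Mul(-3, Rational(-1, 4))) = Mul(6, Rational(3, 4)) = Rational(9, 2) ≈ 4.5000)
Function('B')(U) = Add(-2, Mul(-1, U))
Mul(Function('B')(x), Add(Mul(17974, Pow(Function('a')(-87, -50), -1)), Mul(-132576, Pow(-135970, -1)))) = Mul(Add(-2, Mul(-1, Rational(9, 2))), Add(Mul(17974, Pow(Add(-74, Mul(3, -87)), -1)), Mul(-132576, Pow(-135970, -1)))) = Mul(Add(-2, Rational(-9, 2)), Add(Mul(17974, Pow(Add(-74, -261), -1)), Mul(-132576, Rational(-1, 135970)))) = Mul(Rational(-13, 2), Add(Mul(17974, Pow(-335, -1)), Rational(66288, 67985))) = Mul(Rational(-13, 2), Add(Mul(17974, Rational(-1, 335)), Rational(66288, 67985))) = Mul(Rational(-13, 2), Add(Rational(-17974, 335), Rational(66288, 67985))) = Mul(Rational(-13, 2), Rational(-239951182, 4554995)) = Rational(1559682683, 4554995)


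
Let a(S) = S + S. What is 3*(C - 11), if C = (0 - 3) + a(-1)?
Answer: -48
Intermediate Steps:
a(S) = 2*S
C = -5 (C = (0 - 3) + 2*(-1) = -3 - 2 = -5)
3*(C - 11) = 3*(-5 - 11) = 3*(-16) = -48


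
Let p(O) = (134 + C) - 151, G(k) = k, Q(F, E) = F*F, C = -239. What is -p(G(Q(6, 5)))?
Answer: 256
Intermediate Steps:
Q(F, E) = F**2
p(O) = -256 (p(O) = (134 - 239) - 151 = -105 - 151 = -256)
-p(G(Q(6, 5))) = -1*(-256) = 256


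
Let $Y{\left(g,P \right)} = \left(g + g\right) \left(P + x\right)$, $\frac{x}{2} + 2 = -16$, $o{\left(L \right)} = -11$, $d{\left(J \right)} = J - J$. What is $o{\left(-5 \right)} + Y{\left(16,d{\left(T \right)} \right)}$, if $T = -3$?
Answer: $-1163$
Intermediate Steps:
$d{\left(J \right)} = 0$
$x = -36$ ($x = -4 + 2 \left(-16\right) = -4 - 32 = -36$)
$Y{\left(g,P \right)} = 2 g \left(-36 + P\right)$ ($Y{\left(g,P \right)} = \left(g + g\right) \left(P - 36\right) = 2 g \left(-36 + P\right)$)
$o{\left(-5 \right)} + Y{\left(16,d{\left(T \right)} \right)} = -11 + 2 \cdot 16 \left(-36 + 0\right) = -11 + 2 \cdot 16 \left(-36\right) = -11 - 1152 = -1163$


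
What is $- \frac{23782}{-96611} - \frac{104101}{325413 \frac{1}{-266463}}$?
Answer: $\frac{15671967981229}{183850733} \approx 85243.0$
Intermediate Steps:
$- \frac{23782}{-96611} - \frac{104101}{325413 \frac{1}{-266463}} = \left(-23782\right) \left(- \frac{1}{96611}\right) - \frac{104101}{325413 \left(- \frac{1}{266463}\right)} = \frac{23782}{96611} - \frac{104101}{- \frac{36157}{29607}} = \frac{23782}{96611} - - \frac{162216753}{1903} = \frac{23782}{96611} + \frac{162216753}{1903} = \frac{15671967981229}{183850733}$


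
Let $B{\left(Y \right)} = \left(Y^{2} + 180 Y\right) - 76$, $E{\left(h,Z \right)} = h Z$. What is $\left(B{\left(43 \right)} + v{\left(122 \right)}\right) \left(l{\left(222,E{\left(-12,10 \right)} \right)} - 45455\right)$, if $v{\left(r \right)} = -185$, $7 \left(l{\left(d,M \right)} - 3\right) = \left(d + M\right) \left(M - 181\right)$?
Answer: $-464888864$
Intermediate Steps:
$E{\left(h,Z \right)} = Z h$
$l{\left(d,M \right)} = 3 + \frac{\left(-181 + M\right) \left(M + d\right)}{7}$ ($l{\left(d,M \right)} = 3 + \frac{\left(d + M\right) \left(M - 181\right)}{7} = 3 + \frac{\left(M + d\right) \left(-181 + M\right)}{7} = 3 + \frac{\left(-181 + M\right) \left(M + d\right)}{7}$)
$B{\left(Y \right)} = -76 + Y^{2} + 180 Y$
$\left(B{\left(43 \right)} + v{\left(122 \right)}\right) \left(l{\left(222,E{\left(-12,10 \right)} \right)} - 45455\right) = \left(\left(-76 + 43^{2} + 180 \cdot 43\right) - 185\right) \left(\left(3 - \frac{181 \cdot 10 \left(-12\right)}{7} - \frac{40182}{7} + \frac{\left(10 \left(-12\right)\right)^{2}}{7} + \frac{1}{7} \cdot 10 \left(-12\right) 222\right) - 45455\right) = \left(\left(-76 + 1849 + 7740\right) - 185\right) \left(\left(3 - - \frac{21720}{7} - \frac{40182}{7} + \frac{\left(-120\right)^{2}}{7} + \frac{1}{7} \left(-120\right) 222\right) - 45455\right) = \left(9513 - 185\right) \left(\left(3 + \frac{21720}{7} - \frac{40182}{7} + \frac{1}{7} \cdot 14400 - \frac{26640}{7}\right) - 45455\right) = 9328 \left(\left(3 + \frac{21720}{7} - \frac{40182}{7} + \frac{14400}{7} - \frac{26640}{7}\right) - 45455\right) = 9328 \left(-4383 - 45455\right) = 9328 \left(-49838\right) = -464888864$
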